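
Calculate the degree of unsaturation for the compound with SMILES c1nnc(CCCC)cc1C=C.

5

Molecular formula from the SMILES: C10H14N2.
DoU = (2C + 2 + N − H − X)/2 = (2·10 + 2 + 2 − 14 − 0)/2 = 10/2 = 5.
(Structurally: 1 ring(s) + 4 π bond(s) = 5.)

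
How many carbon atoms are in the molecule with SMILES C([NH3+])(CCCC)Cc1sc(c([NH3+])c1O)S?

The symbol for carbon appears 10 times in the SMILES. Lowercase c denotes aromatic carbon and counts toward C.

10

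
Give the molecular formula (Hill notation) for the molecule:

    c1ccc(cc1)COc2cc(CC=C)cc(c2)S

C16H16OS

Heavy atoms from the SMILES: 16 C, 1 O, 1 S.
Implicit hydrogens by atom environment:
  8 × C (aromatic): 1 H each → 8
  4 × C (aromatic): no H
  3 × C: 2 H each → 6
  1 × C: 1 H
  1 × O: no H
  1 × S: 1 H
  Total hydrogens = 16.
Molecular formula: C16H16OS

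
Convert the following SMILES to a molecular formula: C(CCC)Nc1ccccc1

Heavy atoms from the SMILES: 10 C, 1 N.
Implicit hydrogens by atom environment:
  5 × C (aromatic): 1 H each → 5
  3 × C: 2 H each → 6
  1 × C: 3 H
  1 × C (aromatic): no H
  1 × N: 1 H
  Total hydrogens = 15.
Molecular formula: C10H15N

C10H15N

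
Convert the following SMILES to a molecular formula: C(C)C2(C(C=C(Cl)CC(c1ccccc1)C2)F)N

Heavy atoms from the SMILES: 15 C, 1 Cl, 1 F, 1 N.
Implicit hydrogens by atom environment:
  5 × C (aromatic): 1 H each → 5
  3 × C: 2 H each → 6
  3 × C: 1 H each → 3
  2 × C: no H
  1 × C: 3 H
  1 × C (aromatic): no H
  1 × Cl: no H
  1 × F: no H
  1 × N: 2 H
  Total hydrogens = 19.
Molecular formula: C15H19ClFN

C15H19ClFN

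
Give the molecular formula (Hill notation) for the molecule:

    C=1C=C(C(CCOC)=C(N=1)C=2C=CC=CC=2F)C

Heavy atoms from the SMILES: 15 C, 1 F, 1 N, 1 O.
Implicit hydrogens by atom environment:
  6 × C (aromatic): 1 H each → 6
  5 × C (aromatic): no H
  2 × C: 3 H each → 6
  2 × C: 2 H each → 4
  1 × F: no H
  1 × N (aromatic): no H
  1 × O: no H
  Total hydrogens = 16.
Molecular formula: C15H16FNO

C15H16FNO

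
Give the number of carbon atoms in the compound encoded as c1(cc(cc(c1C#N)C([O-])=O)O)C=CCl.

The symbol for carbon appears 10 times in the SMILES. Lowercase c denotes aromatic carbon and counts toward C.

10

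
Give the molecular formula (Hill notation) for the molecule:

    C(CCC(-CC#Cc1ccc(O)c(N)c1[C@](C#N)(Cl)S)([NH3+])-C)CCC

Heavy atoms from the SMILES: 19 C, 1 Cl, 3 N, 1 O, 1 S.
Implicit hydrogens by atom environment:
  6 × C: 2 H each → 12
  5 × C: no H
  4 × C (aromatic): no H
  2 × C: 3 H each → 6
  2 × C (aromatic): 1 H each → 2
  1 × Cl: no H
  1 × N (charge +1): 3 H
  1 × N: 2 H
  1 × N: no H
  1 × O: 1 H
  1 × S: 1 H
  Total hydrogens = 27.
Net charge +1.
Molecular formula: C19H27ClN3OS+

C19H27ClN3OS+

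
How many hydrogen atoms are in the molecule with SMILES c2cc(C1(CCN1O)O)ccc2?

11

Hydrogens are implicit in SMILES; fill each atom to its normal valence:
  5 × C (aromatic): 1 H each → 5
  2 × C: 2 H each → 4
  2 × O: 1 H each → 2
  1 × C: no H
  1 × C (aromatic): no H
  1 × N: no H
  Total hydrogens = 11.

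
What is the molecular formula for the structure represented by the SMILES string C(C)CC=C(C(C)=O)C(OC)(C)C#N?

Heavy atoms from the SMILES: 11 C, 1 N, 2 O.
Implicit hydrogens by atom environment:
  4 × C: 3 H each → 12
  4 × C: no H
  2 × C: 2 H each → 4
  2 × O: no H
  1 × C: 1 H
  1 × N: no H
  Total hydrogens = 17.
Molecular formula: C11H17NO2

C11H17NO2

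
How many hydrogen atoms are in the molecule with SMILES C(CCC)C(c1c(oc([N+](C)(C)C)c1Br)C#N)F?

19

Hydrogens are implicit in SMILES; fill each atom to its normal valence:
  4 × C: 3 H each → 12
  4 × C (aromatic): no H
  3 × C: 2 H each → 6
  1 × Br: no H
  1 × C: 1 H
  1 × C: no H
  1 × F: no H
  1 × N: no H
  1 × N (charge +1): no H
  1 × O (aromatic): no H
  Total hydrogens = 19.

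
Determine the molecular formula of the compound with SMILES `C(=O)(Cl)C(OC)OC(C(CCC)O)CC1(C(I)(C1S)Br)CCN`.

C14H24BrClINO4S

Heavy atoms from the SMILES: 1 Br, 14 C, 1 Cl, 1 I, 1 N, 4 O, 1 S.
Implicit hydrogens by atom environment:
  5 × C: 2 H each → 10
  4 × C: 1 H each → 4
  3 × C: no H
  3 × O: no H
  2 × C: 3 H each → 6
  1 × Br: no H
  1 × Cl: no H
  1 × I: no H
  1 × N: 2 H
  1 × O: 1 H
  1 × S: 1 H
  Total hydrogens = 24.
Molecular formula: C14H24BrClINO4S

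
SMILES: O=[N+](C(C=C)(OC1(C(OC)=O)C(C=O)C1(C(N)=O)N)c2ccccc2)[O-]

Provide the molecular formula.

C16H17N3O7

Heavy atoms from the SMILES: 16 C, 3 N, 7 O.
Implicit hydrogens by atom environment:
  6 × O: no H
  5 × C (aromatic): 1 H each → 5
  5 × C: no H
  3 × C: 1 H each → 3
  2 × N: 2 H each → 4
  1 × C: 3 H
  1 × C: 2 H
  1 × C (aromatic): no H
  1 × N (charge +1): no H
  1 × O (charge -1): no H
  Total hydrogens = 17.
Molecular formula: C16H17N3O7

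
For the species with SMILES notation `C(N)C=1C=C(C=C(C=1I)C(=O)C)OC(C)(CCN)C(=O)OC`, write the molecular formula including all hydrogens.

Heavy atoms from the SMILES: 15 C, 1 I, 2 N, 4 O.
Implicit hydrogens by atom environment:
  4 × C (aromatic): no H
  4 × O: no H
  3 × C: 3 H each → 9
  3 × C: 2 H each → 6
  3 × C: no H
  2 × C (aromatic): 1 H each → 2
  2 × N: 2 H each → 4
  1 × I: no H
  Total hydrogens = 21.
Molecular formula: C15H21IN2O4

C15H21IN2O4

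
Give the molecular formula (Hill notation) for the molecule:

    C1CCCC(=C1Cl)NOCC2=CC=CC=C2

Heavy atoms from the SMILES: 13 C, 1 Cl, 1 N, 1 O.
Implicit hydrogens by atom environment:
  5 × C: 2 H each → 10
  5 × C (aromatic): 1 H each → 5
  2 × C: no H
  1 × C (aromatic): no H
  1 × Cl: no H
  1 × N: 1 H
  1 × O: no H
  Total hydrogens = 16.
Molecular formula: C13H16ClNO

C13H16ClNO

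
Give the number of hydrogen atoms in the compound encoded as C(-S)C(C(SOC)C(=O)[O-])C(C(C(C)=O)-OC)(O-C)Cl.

Hydrogens are implicit in SMILES; fill each atom to its normal valence:
  5 × O: no H
  4 × C: 3 H each → 12
  3 × C: 1 H each → 3
  3 × C: no H
  1 × C: 2 H
  1 × Cl: no H
  1 × O (charge -1): no H
  1 × S: 1 H
  1 × S: no H
  Total hydrogens = 18.

18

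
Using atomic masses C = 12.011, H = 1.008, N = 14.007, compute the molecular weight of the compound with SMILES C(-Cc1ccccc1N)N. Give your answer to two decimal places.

Molecular formula: C8H12N2.
M = 8×12.011 + 12×1.008 + 2×14.007 = 136.20 g/mol.

136.20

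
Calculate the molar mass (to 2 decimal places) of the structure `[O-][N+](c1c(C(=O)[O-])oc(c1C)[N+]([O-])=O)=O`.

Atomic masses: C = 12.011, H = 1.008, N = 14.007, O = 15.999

Molecular formula: C6H3N2O7-.
M = 6×12.011 + 3×1.008 + 2×14.007 + 7×15.999 = 215.10 g/mol.

215.10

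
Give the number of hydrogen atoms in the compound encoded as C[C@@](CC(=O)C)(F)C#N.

Hydrogens are implicit in SMILES; fill each atom to its normal valence:
  3 × C: no H
  2 × C: 3 H each → 6
  1 × C: 2 H
  1 × F: no H
  1 × N: no H
  1 × O: no H
  Total hydrogens = 8.

8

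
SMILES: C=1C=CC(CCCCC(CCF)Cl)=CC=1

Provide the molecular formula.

Heavy atoms from the SMILES: 13 C, 1 Cl, 1 F.
Implicit hydrogens by atom environment:
  6 × C: 2 H each → 12
  5 × C (aromatic): 1 H each → 5
  1 × C: 1 H
  1 × C (aromatic): no H
  1 × Cl: no H
  1 × F: no H
  Total hydrogens = 18.
Molecular formula: C13H18ClF

C13H18ClF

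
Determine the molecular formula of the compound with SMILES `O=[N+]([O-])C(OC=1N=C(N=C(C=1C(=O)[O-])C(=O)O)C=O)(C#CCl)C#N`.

C11H2ClN4O8-

Heavy atoms from the SMILES: 11 C, 1 Cl, 4 N, 8 O.
Implicit hydrogens by atom environment:
  6 × C: no H
  5 × O: no H
  4 × C (aromatic): no H
  2 × N (aromatic): no H
  2 × O (charge -1): no H
  1 × C: 1 H
  1 × Cl: no H
  1 × N (charge +1): no H
  1 × N: no H
  1 × O: 1 H
  Total hydrogens = 2.
Net charge -1.
Molecular formula: C11H2ClN4O8-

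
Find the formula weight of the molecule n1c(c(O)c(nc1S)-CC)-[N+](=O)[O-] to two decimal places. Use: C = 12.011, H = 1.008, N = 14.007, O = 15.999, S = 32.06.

Molecular formula: C6H7N3O3S.
M = 6×12.011 + 7×1.008 + 3×14.007 + 3×15.999 + 1×32.06 = 201.20 g/mol.

201.20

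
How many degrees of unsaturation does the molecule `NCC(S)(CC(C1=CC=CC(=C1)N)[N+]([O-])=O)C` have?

5

Molecular formula from the SMILES: C11H17N3O2S.
DoU = (2C + 2 + N − H − X)/2 = (2·11 + 2 + 3 − 17 − 0)/2 = 10/2 = 5.
(Structurally: 1 ring(s) + 4 π bond(s) = 5.)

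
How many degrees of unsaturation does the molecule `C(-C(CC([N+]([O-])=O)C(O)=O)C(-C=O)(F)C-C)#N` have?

Molecular formula from the SMILES: C9H11FN2O5.
DoU = (2C + 2 + N − H − X)/2 = (2·9 + 2 + 2 − 11 − 1)/2 = 10/2 = 5.
(Structurally: 0 ring(s) + 5 π bond(s) = 5.)

5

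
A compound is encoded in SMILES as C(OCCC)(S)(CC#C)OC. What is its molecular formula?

C8H14O2S

Heavy atoms from the SMILES: 8 C, 2 O, 1 S.
Implicit hydrogens by atom environment:
  3 × C: 2 H each → 6
  2 × C: 3 H each → 6
  2 × C: no H
  2 × O: no H
  1 × C: 1 H
  1 × S: 1 H
  Total hydrogens = 14.
Molecular formula: C8H14O2S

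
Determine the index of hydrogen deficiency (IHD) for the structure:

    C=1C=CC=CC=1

Molecular formula from the SMILES: C6H6.
DoU = (2C + 2 + N − H − X)/2 = (2·6 + 2 + 0 − 6 − 0)/2 = 8/2 = 4.
(Structurally: 1 ring(s) + 3 π bond(s) = 4.)

4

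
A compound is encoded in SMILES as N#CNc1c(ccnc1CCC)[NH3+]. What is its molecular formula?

Heavy atoms from the SMILES: 9 C, 4 N.
Implicit hydrogens by atom environment:
  3 × C (aromatic): no H
  2 × C: 2 H each → 4
  2 × C (aromatic): 1 H each → 2
  1 × C: 3 H
  1 × C: no H
  1 × N (charge +1): 3 H
  1 × N: 1 H
  1 × N (aromatic): no H
  1 × N: no H
  Total hydrogens = 13.
Net charge +1.
Molecular formula: C9H13N4+

C9H13N4+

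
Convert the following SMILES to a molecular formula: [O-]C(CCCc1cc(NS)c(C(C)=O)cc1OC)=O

C13H16NO4S-

Heavy atoms from the SMILES: 13 C, 1 N, 4 O, 1 S.
Implicit hydrogens by atom environment:
  4 × C (aromatic): no H
  3 × C: 2 H each → 6
  3 × O: no H
  2 × C: 3 H each → 6
  2 × C (aromatic): 1 H each → 2
  2 × C: no H
  1 × N: 1 H
  1 × O (charge -1): no H
  1 × S: 1 H
  Total hydrogens = 16.
Net charge -1.
Molecular formula: C13H16NO4S-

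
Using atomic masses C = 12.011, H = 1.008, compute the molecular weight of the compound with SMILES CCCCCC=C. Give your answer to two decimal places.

Molecular formula: C7H14.
M = 7×12.011 + 14×1.008 = 98.19 g/mol.

98.19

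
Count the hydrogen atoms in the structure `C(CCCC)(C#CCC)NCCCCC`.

27

Hydrogens are implicit in SMILES; fill each atom to its normal valence:
  8 × C: 2 H each → 16
  3 × C: 3 H each → 9
  2 × C: no H
  1 × C: 1 H
  1 × N: 1 H
  Total hydrogens = 27.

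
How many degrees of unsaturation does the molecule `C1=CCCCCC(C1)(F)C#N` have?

4

Molecular formula from the SMILES: C9H12FN.
DoU = (2C + 2 + N − H − X)/2 = (2·9 + 2 + 1 − 12 − 1)/2 = 8/2 = 4.
(Structurally: 1 ring(s) + 3 π bond(s) = 4.)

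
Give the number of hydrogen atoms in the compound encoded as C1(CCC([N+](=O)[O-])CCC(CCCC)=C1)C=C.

23

Hydrogens are implicit in SMILES; fill each atom to its normal valence:
  8 × C: 2 H each → 16
  4 × C: 1 H each → 4
  1 × C: 3 H
  1 × C: no H
  1 × N (charge +1): no H
  1 × O: no H
  1 × O (charge -1): no H
  Total hydrogens = 23.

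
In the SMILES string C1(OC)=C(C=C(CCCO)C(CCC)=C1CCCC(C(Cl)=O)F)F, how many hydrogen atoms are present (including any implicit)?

25

Hydrogens are implicit in SMILES; fill each atom to its normal valence:
  8 × C: 2 H each → 16
  5 × C (aromatic): no H
  2 × C: 3 H each → 6
  2 × F: no H
  2 × O: no H
  1 × C (aromatic): 1 H
  1 × C: 1 H
  1 × C: no H
  1 × Cl: no H
  1 × O: 1 H
  Total hydrogens = 25.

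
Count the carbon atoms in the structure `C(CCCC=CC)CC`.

The symbol for carbon appears 9 times in the SMILES.

9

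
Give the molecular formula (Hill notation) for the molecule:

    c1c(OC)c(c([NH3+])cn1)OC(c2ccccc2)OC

C14H17N2O3+

Heavy atoms from the SMILES: 14 C, 2 N, 3 O.
Implicit hydrogens by atom environment:
  7 × C (aromatic): 1 H each → 7
  4 × C (aromatic): no H
  3 × O: no H
  2 × C: 3 H each → 6
  1 × C: 1 H
  1 × N (charge +1): 3 H
  1 × N (aromatic): no H
  Total hydrogens = 17.
Net charge +1.
Molecular formula: C14H17N2O3+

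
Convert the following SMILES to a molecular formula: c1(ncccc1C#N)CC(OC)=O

Heavy atoms from the SMILES: 9 C, 2 N, 2 O.
Implicit hydrogens by atom environment:
  3 × C (aromatic): 1 H each → 3
  2 × C (aromatic): no H
  2 × C: no H
  2 × O: no H
  1 × C: 3 H
  1 × C: 2 H
  1 × N (aromatic): no H
  1 × N: no H
  Total hydrogens = 8.
Molecular formula: C9H8N2O2

C9H8N2O2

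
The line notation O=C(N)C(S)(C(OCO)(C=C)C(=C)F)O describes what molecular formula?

Heavy atoms from the SMILES: 8 C, 1 F, 1 N, 4 O, 1 S.
Implicit hydrogens by atom environment:
  4 × C: no H
  3 × C: 2 H each → 6
  2 × O: 1 H each → 2
  2 × O: no H
  1 × C: 1 H
  1 × F: no H
  1 × N: 2 H
  1 × S: 1 H
  Total hydrogens = 12.
Molecular formula: C8H12FNO4S

C8H12FNO4S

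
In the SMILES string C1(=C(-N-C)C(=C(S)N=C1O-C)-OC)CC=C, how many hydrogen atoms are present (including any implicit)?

16

Hydrogens are implicit in SMILES; fill each atom to its normal valence:
  5 × C (aromatic): no H
  3 × C: 3 H each → 9
  2 × C: 2 H each → 4
  2 × O: no H
  1 × C: 1 H
  1 × N: 1 H
  1 × N (aromatic): no H
  1 × S: 1 H
  Total hydrogens = 16.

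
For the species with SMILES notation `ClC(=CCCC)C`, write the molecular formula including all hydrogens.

Heavy atoms from the SMILES: 6 C, 1 Cl.
Implicit hydrogens by atom environment:
  2 × C: 3 H each → 6
  2 × C: 2 H each → 4
  1 × C: 1 H
  1 × C: no H
  1 × Cl: no H
  Total hydrogens = 11.
Molecular formula: C6H11Cl

C6H11Cl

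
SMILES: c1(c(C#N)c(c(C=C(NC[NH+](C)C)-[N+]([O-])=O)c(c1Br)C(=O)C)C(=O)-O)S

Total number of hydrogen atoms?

16

Hydrogens are implicit in SMILES; fill each atom to its normal valence:
  6 × C (aromatic): no H
  4 × C: no H
  3 × C: 3 H each → 9
  3 × O: no H
  1 × Br: no H
  1 × C: 2 H
  1 × C: 1 H
  1 × N: 1 H
  1 × N (charge +1): 1 H
  1 × N: no H
  1 × N (charge +1): no H
  1 × O: 1 H
  1 × O (charge -1): no H
  1 × S: 1 H
  Total hydrogens = 16.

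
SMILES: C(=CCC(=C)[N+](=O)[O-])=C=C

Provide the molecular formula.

Heavy atoms from the SMILES: 7 C, 1 N, 2 O.
Implicit hydrogens by atom environment:
  3 × C: 2 H each → 6
  3 × C: no H
  1 × C: 1 H
  1 × N (charge +1): no H
  1 × O: no H
  1 × O (charge -1): no H
  Total hydrogens = 7.
Molecular formula: C7H7NO2

C7H7NO2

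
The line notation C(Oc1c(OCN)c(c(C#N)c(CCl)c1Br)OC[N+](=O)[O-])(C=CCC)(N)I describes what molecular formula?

Heavy atoms from the SMILES: 1 Br, 15 C, 1 Cl, 1 I, 4 N, 5 O.
Implicit hydrogens by atom environment:
  6 × C (aromatic): no H
  4 × C: 2 H each → 8
  4 × O: no H
  2 × C: 1 H each → 2
  2 × C: no H
  2 × N: 2 H each → 4
  1 × Br: no H
  1 × C: 3 H
  1 × Cl: no H
  1 × I: no H
  1 × N: no H
  1 × N (charge +1): no H
  1 × O (charge -1): no H
  Total hydrogens = 17.
Molecular formula: C15H17BrClIN4O5

C15H17BrClIN4O5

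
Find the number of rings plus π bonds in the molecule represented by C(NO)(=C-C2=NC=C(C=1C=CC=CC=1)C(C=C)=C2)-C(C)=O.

Molecular formula from the SMILES: C17H16N2O2.
DoU = (2C + 2 + N − H − X)/2 = (2·17 + 2 + 2 − 16 − 0)/2 = 22/2 = 11.
(Structurally: 2 ring(s) + 9 π bond(s) = 11.)

11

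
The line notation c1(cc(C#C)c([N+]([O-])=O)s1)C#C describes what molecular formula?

Heavy atoms from the SMILES: 8 C, 1 N, 2 O, 1 S.
Implicit hydrogens by atom environment:
  3 × C (aromatic): no H
  2 × C: 1 H each → 2
  2 × C: no H
  1 × C (aromatic): 1 H
  1 × N (charge +1): no H
  1 × O: no H
  1 × O (charge -1): no H
  1 × S (aromatic): no H
  Total hydrogens = 3.
Molecular formula: C8H3NO2S

C8H3NO2S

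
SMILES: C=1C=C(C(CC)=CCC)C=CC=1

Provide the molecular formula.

Heavy atoms from the SMILES: 12 C.
Implicit hydrogens by atom environment:
  5 × C (aromatic): 1 H each → 5
  2 × C: 3 H each → 6
  2 × C: 2 H each → 4
  1 × C: 1 H
  1 × C: no H
  1 × C (aromatic): no H
  Total hydrogens = 16.
Molecular formula: C12H16

C12H16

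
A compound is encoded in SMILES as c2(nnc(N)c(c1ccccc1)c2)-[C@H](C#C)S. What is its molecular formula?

Heavy atoms from the SMILES: 13 C, 3 N, 1 S.
Implicit hydrogens by atom environment:
  6 × C (aromatic): 1 H each → 6
  4 × C (aromatic): no H
  2 × C: 1 H each → 2
  2 × N (aromatic): no H
  1 × C: no H
  1 × N: 2 H
  1 × S: 1 H
  Total hydrogens = 11.
Molecular formula: C13H11N3S

C13H11N3S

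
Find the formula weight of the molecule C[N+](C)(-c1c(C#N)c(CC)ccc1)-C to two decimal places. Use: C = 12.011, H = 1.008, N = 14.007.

Molecular formula: C12H17N2+.
M = 12×12.011 + 17×1.008 + 2×14.007 = 189.28 g/mol.

189.28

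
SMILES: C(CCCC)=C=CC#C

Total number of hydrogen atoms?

Hydrogens are implicit in SMILES; fill each atom to its normal valence:
  3 × C: 2 H each → 6
  3 × C: 1 H each → 3
  2 × C: no H
  1 × C: 3 H
  Total hydrogens = 12.

12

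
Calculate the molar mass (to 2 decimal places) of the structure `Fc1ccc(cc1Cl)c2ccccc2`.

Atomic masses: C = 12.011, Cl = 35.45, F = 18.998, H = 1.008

206.64

Molecular formula: C12H8ClF.
M = 12×12.011 + 1×35.45 + 1×18.998 + 8×1.008 = 206.64 g/mol.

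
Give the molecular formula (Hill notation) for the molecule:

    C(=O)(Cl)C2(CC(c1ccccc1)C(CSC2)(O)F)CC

Heavy atoms from the SMILES: 15 C, 1 Cl, 1 F, 2 O, 1 S.
Implicit hydrogens by atom environment:
  5 × C (aromatic): 1 H each → 5
  4 × C: 2 H each → 8
  3 × C: no H
  1 × C: 3 H
  1 × C: 1 H
  1 × C (aromatic): no H
  1 × Cl: no H
  1 × F: no H
  1 × O: 1 H
  1 × O: no H
  1 × S: no H
  Total hydrogens = 18.
Molecular formula: C15H18ClFO2S

C15H18ClFO2S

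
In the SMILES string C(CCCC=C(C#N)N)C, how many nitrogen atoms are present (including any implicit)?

2

The symbol for nitrogen appears 2 times in the SMILES.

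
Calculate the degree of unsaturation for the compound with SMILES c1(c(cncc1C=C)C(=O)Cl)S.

6

Molecular formula from the SMILES: C8H6ClNOS.
DoU = (2C + 2 + N − H − X)/2 = (2·8 + 2 + 1 − 6 − 1)/2 = 12/2 = 6.
(Structurally: 1 ring(s) + 5 π bond(s) = 6.)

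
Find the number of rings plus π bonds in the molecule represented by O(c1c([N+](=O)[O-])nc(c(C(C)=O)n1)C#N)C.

Molecular formula from the SMILES: C8H6N4O4.
DoU = (2C + 2 + N − H − X)/2 = (2·8 + 2 + 4 − 6 − 0)/2 = 16/2 = 8.
(Structurally: 1 ring(s) + 7 π bond(s) = 8.)

8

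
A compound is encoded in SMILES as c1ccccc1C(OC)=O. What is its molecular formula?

C8H8O2

Heavy atoms from the SMILES: 8 C, 2 O.
Implicit hydrogens by atom environment:
  5 × C (aromatic): 1 H each → 5
  2 × O: no H
  1 × C: 3 H
  1 × C (aromatic): no H
  1 × C: no H
  Total hydrogens = 8.
Molecular formula: C8H8O2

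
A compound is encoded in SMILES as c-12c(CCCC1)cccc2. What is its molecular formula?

C10H12

Heavy atoms from the SMILES: 10 C.
Implicit hydrogens by atom environment:
  4 × C: 2 H each → 8
  4 × C (aromatic): 1 H each → 4
  2 × C (aromatic): no H
  Total hydrogens = 12.
Molecular formula: C10H12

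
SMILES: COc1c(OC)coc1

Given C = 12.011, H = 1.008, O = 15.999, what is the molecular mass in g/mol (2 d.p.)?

Molecular formula: C6H8O3.
M = 6×12.011 + 8×1.008 + 3×15.999 = 128.13 g/mol.

128.13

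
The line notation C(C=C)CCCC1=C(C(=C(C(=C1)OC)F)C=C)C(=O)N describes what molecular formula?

C16H20FNO2

Heavy atoms from the SMILES: 16 C, 1 F, 1 N, 2 O.
Implicit hydrogens by atom environment:
  6 × C: 2 H each → 12
  5 × C (aromatic): no H
  2 × C: 1 H each → 2
  2 × O: no H
  1 × C: 3 H
  1 × C (aromatic): 1 H
  1 × C: no H
  1 × F: no H
  1 × N: 2 H
  Total hydrogens = 20.
Molecular formula: C16H20FNO2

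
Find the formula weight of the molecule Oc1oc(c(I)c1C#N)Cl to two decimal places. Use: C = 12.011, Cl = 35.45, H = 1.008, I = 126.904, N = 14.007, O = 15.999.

Molecular formula: C5HClINO2.
M = 5×12.011 + 1×35.45 + 1×1.008 + 1×126.904 + 1×14.007 + 2×15.999 = 269.42 g/mol.

269.42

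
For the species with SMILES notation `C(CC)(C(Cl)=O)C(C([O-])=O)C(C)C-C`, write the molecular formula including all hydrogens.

C10H16ClO3-

Heavy atoms from the SMILES: 10 C, 1 Cl, 3 O.
Implicit hydrogens by atom environment:
  3 × C: 3 H each → 9
  3 × C: 1 H each → 3
  2 × C: 2 H each → 4
  2 × C: no H
  2 × O: no H
  1 × Cl: no H
  1 × O (charge -1): no H
  Total hydrogens = 16.
Net charge -1.
Molecular formula: C10H16ClO3-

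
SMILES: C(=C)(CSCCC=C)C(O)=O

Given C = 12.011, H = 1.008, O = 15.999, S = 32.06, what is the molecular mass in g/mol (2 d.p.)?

Molecular formula: C8H12O2S.
M = 8×12.011 + 12×1.008 + 2×15.999 + 1×32.06 = 172.24 g/mol.

172.24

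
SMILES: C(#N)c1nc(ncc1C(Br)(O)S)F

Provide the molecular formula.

Heavy atoms from the SMILES: 1 Br, 6 C, 1 F, 3 N, 1 O, 1 S.
Implicit hydrogens by atom environment:
  3 × C (aromatic): no H
  2 × C: no H
  2 × N (aromatic): no H
  1 × Br: no H
  1 × C (aromatic): 1 H
  1 × F: no H
  1 × N: no H
  1 × O: 1 H
  1 × S: 1 H
  Total hydrogens = 3.
Molecular formula: C6H3BrFN3OS

C6H3BrFN3OS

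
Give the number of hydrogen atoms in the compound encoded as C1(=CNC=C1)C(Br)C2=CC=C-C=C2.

10

Hydrogens are implicit in SMILES; fill each atom to its normal valence:
  8 × C (aromatic): 1 H each → 8
  2 × C (aromatic): no H
  1 × Br: no H
  1 × C: 1 H
  1 × N (aromatic): 1 H
  Total hydrogens = 10.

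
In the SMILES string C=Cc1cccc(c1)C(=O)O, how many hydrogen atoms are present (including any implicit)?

8

Hydrogens are implicit in SMILES; fill each atom to its normal valence:
  4 × C (aromatic): 1 H each → 4
  2 × C (aromatic): no H
  1 × C: 2 H
  1 × C: 1 H
  1 × C: no H
  1 × O: 1 H
  1 × O: no H
  Total hydrogens = 8.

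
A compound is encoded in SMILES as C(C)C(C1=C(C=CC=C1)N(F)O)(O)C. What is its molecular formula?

C10H14FNO2

Heavy atoms from the SMILES: 10 C, 1 F, 1 N, 2 O.
Implicit hydrogens by atom environment:
  4 × C (aromatic): 1 H each → 4
  2 × C: 3 H each → 6
  2 × C (aromatic): no H
  2 × O: 1 H each → 2
  1 × C: 2 H
  1 × C: no H
  1 × F: no H
  1 × N: no H
  Total hydrogens = 14.
Molecular formula: C10H14FNO2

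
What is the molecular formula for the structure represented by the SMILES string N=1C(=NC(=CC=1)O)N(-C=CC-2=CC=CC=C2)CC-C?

Heavy atoms from the SMILES: 15 C, 3 N, 1 O.
Implicit hydrogens by atom environment:
  7 × C (aromatic): 1 H each → 7
  3 × C (aromatic): no H
  2 × C: 2 H each → 4
  2 × C: 1 H each → 2
  2 × N (aromatic): no H
  1 × C: 3 H
  1 × N: no H
  1 × O: 1 H
  Total hydrogens = 17.
Molecular formula: C15H17N3O

C15H17N3O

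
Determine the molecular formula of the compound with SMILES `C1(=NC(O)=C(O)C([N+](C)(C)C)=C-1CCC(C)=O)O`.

C12H19N2O4+

Heavy atoms from the SMILES: 12 C, 2 N, 4 O.
Implicit hydrogens by atom environment:
  5 × C (aromatic): no H
  4 × C: 3 H each → 12
  3 × O: 1 H each → 3
  2 × C: 2 H each → 4
  1 × C: no H
  1 × N (aromatic): no H
  1 × N (charge +1): no H
  1 × O: no H
  Total hydrogens = 19.
Net charge +1.
Molecular formula: C12H19N2O4+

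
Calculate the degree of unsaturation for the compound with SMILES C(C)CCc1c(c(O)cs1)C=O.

Molecular formula from the SMILES: C9H12O2S.
DoU = (2C + 2 + N − H − X)/2 = (2·9 + 2 + 0 − 12 − 0)/2 = 8/2 = 4.
(Structurally: 1 ring(s) + 3 π bond(s) = 4.)

4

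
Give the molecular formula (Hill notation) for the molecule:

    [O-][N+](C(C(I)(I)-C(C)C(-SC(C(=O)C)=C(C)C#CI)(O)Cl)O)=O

Heavy atoms from the SMILES: 12 C, 1 Cl, 3 I, 1 N, 5 O, 1 S.
Implicit hydrogens by atom environment:
  7 × C: no H
  3 × C: 3 H each → 9
  3 × I: no H
  2 × C: 1 H each → 2
  2 × O: 1 H each → 2
  2 × O: no H
  1 × Cl: no H
  1 × N (charge +1): no H
  1 × O (charge -1): no H
  1 × S: no H
  Total hydrogens = 13.
Molecular formula: C12H13ClI3NO5S

C12H13ClI3NO5S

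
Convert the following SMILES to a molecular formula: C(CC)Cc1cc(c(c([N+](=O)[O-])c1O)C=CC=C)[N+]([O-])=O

Heavy atoms from the SMILES: 14 C, 2 N, 5 O.
Implicit hydrogens by atom environment:
  5 × C (aromatic): no H
  4 × C: 2 H each → 8
  3 × C: 1 H each → 3
  2 × N (charge +1): no H
  2 × O: no H
  2 × O (charge -1): no H
  1 × C: 3 H
  1 × C (aromatic): 1 H
  1 × O: 1 H
  Total hydrogens = 16.
Molecular formula: C14H16N2O5

C14H16N2O5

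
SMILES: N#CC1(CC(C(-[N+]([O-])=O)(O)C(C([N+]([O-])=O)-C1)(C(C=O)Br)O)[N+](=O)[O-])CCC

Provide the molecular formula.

C13H17BrN4O9

Heavy atoms from the SMILES: 1 Br, 13 C, 4 N, 9 O.
Implicit hydrogens by atom environment:
  4 × C: 2 H each → 8
  4 × C: 1 H each → 4
  4 × C: no H
  4 × O: no H
  3 × N (charge +1): no H
  3 × O (charge -1): no H
  2 × O: 1 H each → 2
  1 × Br: no H
  1 × C: 3 H
  1 × N: no H
  Total hydrogens = 17.
Molecular formula: C13H17BrN4O9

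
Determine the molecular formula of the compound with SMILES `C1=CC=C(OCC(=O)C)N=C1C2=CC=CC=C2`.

C14H13NO2

Heavy atoms from the SMILES: 14 C, 1 N, 2 O.
Implicit hydrogens by atom environment:
  8 × C (aromatic): 1 H each → 8
  3 × C (aromatic): no H
  2 × O: no H
  1 × C: 3 H
  1 × C: 2 H
  1 × C: no H
  1 × N (aromatic): no H
  Total hydrogens = 13.
Molecular formula: C14H13NO2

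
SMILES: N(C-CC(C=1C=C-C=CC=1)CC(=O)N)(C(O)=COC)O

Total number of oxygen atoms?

4

The symbol for oxygen appears 4 times in the SMILES.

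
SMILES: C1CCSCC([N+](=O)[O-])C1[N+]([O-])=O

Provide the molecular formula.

Heavy atoms from the SMILES: 6 C, 2 N, 4 O, 1 S.
Implicit hydrogens by atom environment:
  4 × C: 2 H each → 8
  2 × C: 1 H each → 2
  2 × N (charge +1): no H
  2 × O: no H
  2 × O (charge -1): no H
  1 × S: no H
  Total hydrogens = 10.
Molecular formula: C6H10N2O4S

C6H10N2O4S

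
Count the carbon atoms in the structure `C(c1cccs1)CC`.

The symbol for carbon appears 7 times in the SMILES. Lowercase c denotes aromatic carbon and counts toward C.

7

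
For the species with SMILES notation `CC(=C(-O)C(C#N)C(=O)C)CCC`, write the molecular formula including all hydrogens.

C10H15NO2

Heavy atoms from the SMILES: 10 C, 1 N, 2 O.
Implicit hydrogens by atom environment:
  4 × C: no H
  3 × C: 3 H each → 9
  2 × C: 2 H each → 4
  1 × C: 1 H
  1 × N: no H
  1 × O: 1 H
  1 × O: no H
  Total hydrogens = 15.
Molecular formula: C10H15NO2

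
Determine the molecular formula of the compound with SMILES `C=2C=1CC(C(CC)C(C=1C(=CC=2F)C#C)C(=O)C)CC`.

Heavy atoms from the SMILES: 18 C, 1 F, 1 O.
Implicit hydrogens by atom environment:
  4 × C: 1 H each → 4
  4 × C (aromatic): no H
  3 × C: 3 H each → 9
  3 × C: 2 H each → 6
  2 × C (aromatic): 1 H each → 2
  2 × C: no H
  1 × F: no H
  1 × O: no H
  Total hydrogens = 21.
Molecular formula: C18H21FO

C18H21FO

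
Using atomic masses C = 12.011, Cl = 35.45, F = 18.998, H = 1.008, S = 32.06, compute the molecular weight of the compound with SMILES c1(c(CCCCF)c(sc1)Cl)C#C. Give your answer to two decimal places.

216.70

Molecular formula: C10H10ClFS.
M = 10×12.011 + 1×35.45 + 1×18.998 + 10×1.008 + 1×32.06 = 216.70 g/mol.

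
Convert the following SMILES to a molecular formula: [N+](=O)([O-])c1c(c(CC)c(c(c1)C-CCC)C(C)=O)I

Heavy atoms from the SMILES: 14 C, 1 I, 1 N, 3 O.
Implicit hydrogens by atom environment:
  5 × C (aromatic): no H
  4 × C: 2 H each → 8
  3 × C: 3 H each → 9
  2 × O: no H
  1 × C (aromatic): 1 H
  1 × C: no H
  1 × I: no H
  1 × N (charge +1): no H
  1 × O (charge -1): no H
  Total hydrogens = 18.
Molecular formula: C14H18INO3

C14H18INO3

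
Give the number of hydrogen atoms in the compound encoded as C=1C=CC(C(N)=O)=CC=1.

Hydrogens are implicit in SMILES; fill each atom to its normal valence:
  5 × C (aromatic): 1 H each → 5
  1 × C (aromatic): no H
  1 × C: no H
  1 × N: 2 H
  1 × O: no H
  Total hydrogens = 7.

7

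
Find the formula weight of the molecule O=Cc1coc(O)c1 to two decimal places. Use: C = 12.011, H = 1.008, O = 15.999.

112.08

Molecular formula: C5H4O3.
M = 5×12.011 + 4×1.008 + 3×15.999 = 112.08 g/mol.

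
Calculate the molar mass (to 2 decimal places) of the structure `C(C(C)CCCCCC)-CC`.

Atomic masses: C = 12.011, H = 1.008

Molecular formula: C11H24.
M = 11×12.011 + 24×1.008 = 156.31 g/mol.

156.31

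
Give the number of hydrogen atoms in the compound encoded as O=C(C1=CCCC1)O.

8

Hydrogens are implicit in SMILES; fill each atom to its normal valence:
  3 × C: 2 H each → 6
  2 × C: no H
  1 × C: 1 H
  1 × O: 1 H
  1 × O: no H
  Total hydrogens = 8.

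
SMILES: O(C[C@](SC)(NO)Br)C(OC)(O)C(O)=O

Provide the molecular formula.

C6H12BrNO6S

Heavy atoms from the SMILES: 1 Br, 6 C, 1 N, 6 O, 1 S.
Implicit hydrogens by atom environment:
  3 × C: no H
  3 × O: 1 H each → 3
  3 × O: no H
  2 × C: 3 H each → 6
  1 × Br: no H
  1 × C: 2 H
  1 × N: 1 H
  1 × S: no H
  Total hydrogens = 12.
Molecular formula: C6H12BrNO6S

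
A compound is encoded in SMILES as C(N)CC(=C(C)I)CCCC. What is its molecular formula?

C9H18IN

Heavy atoms from the SMILES: 9 C, 1 I, 1 N.
Implicit hydrogens by atom environment:
  5 × C: 2 H each → 10
  2 × C: 3 H each → 6
  2 × C: no H
  1 × I: no H
  1 × N: 2 H
  Total hydrogens = 18.
Molecular formula: C9H18IN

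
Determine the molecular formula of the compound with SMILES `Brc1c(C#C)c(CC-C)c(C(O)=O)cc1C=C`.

C14H13BrO2

Heavy atoms from the SMILES: 1 Br, 14 C, 2 O.
Implicit hydrogens by atom environment:
  5 × C (aromatic): no H
  3 × C: 2 H each → 6
  2 × C: 1 H each → 2
  2 × C: no H
  1 × Br: no H
  1 × C: 3 H
  1 × C (aromatic): 1 H
  1 × O: 1 H
  1 × O: no H
  Total hydrogens = 13.
Molecular formula: C14H13BrO2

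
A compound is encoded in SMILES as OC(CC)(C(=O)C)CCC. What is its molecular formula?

Heavy atoms from the SMILES: 8 C, 2 O.
Implicit hydrogens by atom environment:
  3 × C: 3 H each → 9
  3 × C: 2 H each → 6
  2 × C: no H
  1 × O: 1 H
  1 × O: no H
  Total hydrogens = 16.
Molecular formula: C8H16O2

C8H16O2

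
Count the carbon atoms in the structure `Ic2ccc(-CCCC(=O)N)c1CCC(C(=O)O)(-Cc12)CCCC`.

The symbol for carbon appears 19 times in the SMILES. Lowercase c denotes aromatic carbon and counts toward C.

19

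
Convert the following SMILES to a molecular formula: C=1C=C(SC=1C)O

C5H6OS

Heavy atoms from the SMILES: 5 C, 1 O, 1 S.
Implicit hydrogens by atom environment:
  2 × C (aromatic): 1 H each → 2
  2 × C (aromatic): no H
  1 × C: 3 H
  1 × O: 1 H
  1 × S (aromatic): no H
  Total hydrogens = 6.
Molecular formula: C5H6OS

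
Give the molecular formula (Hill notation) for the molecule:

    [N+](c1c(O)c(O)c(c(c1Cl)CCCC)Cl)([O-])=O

C10H11Cl2NO4

Heavy atoms from the SMILES: 10 C, 2 Cl, 1 N, 4 O.
Implicit hydrogens by atom environment:
  6 × C (aromatic): no H
  3 × C: 2 H each → 6
  2 × Cl: no H
  2 × O: 1 H each → 2
  1 × C: 3 H
  1 × N (charge +1): no H
  1 × O: no H
  1 × O (charge -1): no H
  Total hydrogens = 11.
Molecular formula: C10H11Cl2NO4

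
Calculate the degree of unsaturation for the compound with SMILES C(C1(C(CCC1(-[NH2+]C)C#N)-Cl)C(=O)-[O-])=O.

5

Molecular formula from the SMILES: C9H11ClN2O3.
DoU = (2C + 2 + N − H − X)/2 = (2·9 + 2 + 2 − 11 − 1)/2 = 10/2 = 5.
(Structurally: 1 ring(s) + 4 π bond(s) = 5.)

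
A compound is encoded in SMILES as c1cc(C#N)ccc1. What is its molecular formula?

Heavy atoms from the SMILES: 7 C, 1 N.
Implicit hydrogens by atom environment:
  5 × C (aromatic): 1 H each → 5
  1 × C (aromatic): no H
  1 × C: no H
  1 × N: no H
  Total hydrogens = 5.
Molecular formula: C7H5N

C7H5N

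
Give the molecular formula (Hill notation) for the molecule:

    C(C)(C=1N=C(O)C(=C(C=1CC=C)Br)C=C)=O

Heavy atoms from the SMILES: 1 Br, 12 C, 1 N, 2 O.
Implicit hydrogens by atom environment:
  5 × C (aromatic): no H
  3 × C: 2 H each → 6
  2 × C: 1 H each → 2
  1 × Br: no H
  1 × C: 3 H
  1 × C: no H
  1 × N (aromatic): no H
  1 × O: 1 H
  1 × O: no H
  Total hydrogens = 12.
Molecular formula: C12H12BrNO2

C12H12BrNO2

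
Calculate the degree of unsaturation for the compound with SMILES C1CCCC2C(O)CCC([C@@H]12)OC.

Molecular formula from the SMILES: C11H20O2.
DoU = (2C + 2 + N − H − X)/2 = (2·11 + 2 + 0 − 20 − 0)/2 = 4/2 = 2.
(Structurally: 2 ring(s) + 0 π bond(s) = 2.)

2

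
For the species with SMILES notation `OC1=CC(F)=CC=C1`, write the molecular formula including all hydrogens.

C6H5FO

Heavy atoms from the SMILES: 6 C, 1 F, 1 O.
Implicit hydrogens by atom environment:
  4 × C (aromatic): 1 H each → 4
  2 × C (aromatic): no H
  1 × F: no H
  1 × O: 1 H
  Total hydrogens = 5.
Molecular formula: C6H5FO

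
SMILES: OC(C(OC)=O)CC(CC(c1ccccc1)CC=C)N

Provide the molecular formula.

C16H23NO3

Heavy atoms from the SMILES: 16 C, 1 N, 3 O.
Implicit hydrogens by atom environment:
  5 × C (aromatic): 1 H each → 5
  4 × C: 2 H each → 8
  4 × C: 1 H each → 4
  2 × O: no H
  1 × C: 3 H
  1 × C: no H
  1 × C (aromatic): no H
  1 × N: 2 H
  1 × O: 1 H
  Total hydrogens = 23.
Molecular formula: C16H23NO3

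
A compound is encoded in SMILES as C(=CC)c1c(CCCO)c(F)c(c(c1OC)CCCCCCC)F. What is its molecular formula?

C20H30F2O2

Heavy atoms from the SMILES: 20 C, 2 F, 2 O.
Implicit hydrogens by atom environment:
  9 × C: 2 H each → 18
  6 × C (aromatic): no H
  3 × C: 3 H each → 9
  2 × C: 1 H each → 2
  2 × F: no H
  1 × O: 1 H
  1 × O: no H
  Total hydrogens = 30.
Molecular formula: C20H30F2O2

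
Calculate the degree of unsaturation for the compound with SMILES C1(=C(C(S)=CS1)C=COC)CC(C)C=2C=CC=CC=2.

Molecular formula from the SMILES: C16H18OS2.
DoU = (2C + 2 + N − H − X)/2 = (2·16 + 2 + 0 − 18 − 0)/2 = 16/2 = 8.
(Structurally: 2 ring(s) + 6 π bond(s) = 8.)

8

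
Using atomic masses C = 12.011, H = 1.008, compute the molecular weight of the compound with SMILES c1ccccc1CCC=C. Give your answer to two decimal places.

132.21

Molecular formula: C10H12.
M = 10×12.011 + 12×1.008 = 132.21 g/mol.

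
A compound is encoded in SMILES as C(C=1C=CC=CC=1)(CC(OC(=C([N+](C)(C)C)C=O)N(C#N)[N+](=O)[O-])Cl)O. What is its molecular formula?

Heavy atoms from the SMILES: 16 C, 1 Cl, 4 N, 5 O.
Implicit hydrogens by atom environment:
  5 × C (aromatic): 1 H each → 5
  3 × C: 3 H each → 9
  3 × C: 1 H each → 3
  3 × C: no H
  3 × O: no H
  2 × N (charge +1): no H
  2 × N: no H
  1 × C: 2 H
  1 × C (aromatic): no H
  1 × Cl: no H
  1 × O: 1 H
  1 × O (charge -1): no H
  Total hydrogens = 20.
Net charge +1.
Molecular formula: C16H20ClN4O5+

C16H20ClN4O5+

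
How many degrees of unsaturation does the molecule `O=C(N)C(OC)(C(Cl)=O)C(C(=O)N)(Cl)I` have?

Molecular formula from the SMILES: C6H7Cl2IN2O4.
DoU = (2C + 2 + N − H − X)/2 = (2·6 + 2 + 2 − 7 − 3)/2 = 6/2 = 3.
(Structurally: 0 ring(s) + 3 π bond(s) = 3.)

3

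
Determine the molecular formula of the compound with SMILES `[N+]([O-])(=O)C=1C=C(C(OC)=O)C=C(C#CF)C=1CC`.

C12H10FNO4

Heavy atoms from the SMILES: 12 C, 1 F, 1 N, 4 O.
Implicit hydrogens by atom environment:
  4 × C (aromatic): no H
  3 × C: no H
  3 × O: no H
  2 × C: 3 H each → 6
  2 × C (aromatic): 1 H each → 2
  1 × C: 2 H
  1 × F: no H
  1 × N (charge +1): no H
  1 × O (charge -1): no H
  Total hydrogens = 10.
Molecular formula: C12H10FNO4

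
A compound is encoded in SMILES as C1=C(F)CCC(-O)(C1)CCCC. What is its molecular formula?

Heavy atoms from the SMILES: 10 C, 1 F, 1 O.
Implicit hydrogens by atom environment:
  6 × C: 2 H each → 12
  2 × C: no H
  1 × C: 3 H
  1 × C: 1 H
  1 × F: no H
  1 × O: 1 H
  Total hydrogens = 17.
Molecular formula: C10H17FO

C10H17FO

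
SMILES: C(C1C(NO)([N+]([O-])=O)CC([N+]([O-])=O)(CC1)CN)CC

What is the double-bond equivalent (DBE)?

3

Molecular formula from the SMILES: C10H20N4O5.
DoU = (2C + 2 + N − H − X)/2 = (2·10 + 2 + 4 − 20 − 0)/2 = 6/2 = 3.
(Structurally: 1 ring(s) + 2 π bond(s) = 3.)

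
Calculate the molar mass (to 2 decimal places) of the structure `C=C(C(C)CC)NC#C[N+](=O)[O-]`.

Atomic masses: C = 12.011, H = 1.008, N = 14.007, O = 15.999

168.20

Molecular formula: C8H12N2O2.
M = 8×12.011 + 12×1.008 + 2×14.007 + 2×15.999 = 168.20 g/mol.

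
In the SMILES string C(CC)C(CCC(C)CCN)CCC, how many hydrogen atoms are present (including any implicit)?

Hydrogens are implicit in SMILES; fill each atom to its normal valence:
  8 × C: 2 H each → 16
  3 × C: 3 H each → 9
  2 × C: 1 H each → 2
  1 × N: 2 H
  Total hydrogens = 29.

29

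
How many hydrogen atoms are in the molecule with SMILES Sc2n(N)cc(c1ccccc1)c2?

10

Hydrogens are implicit in SMILES; fill each atom to its normal valence:
  7 × C (aromatic): 1 H each → 7
  3 × C (aromatic): no H
  1 × N: 2 H
  1 × N (aromatic): no H
  1 × S: 1 H
  Total hydrogens = 10.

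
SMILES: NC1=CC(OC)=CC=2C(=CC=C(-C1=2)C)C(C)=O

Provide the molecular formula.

C14H15NO2

Heavy atoms from the SMILES: 14 C, 1 N, 2 O.
Implicit hydrogens by atom environment:
  6 × C (aromatic): no H
  4 × C (aromatic): 1 H each → 4
  3 × C: 3 H each → 9
  2 × O: no H
  1 × C: no H
  1 × N: 2 H
  Total hydrogens = 15.
Molecular formula: C14H15NO2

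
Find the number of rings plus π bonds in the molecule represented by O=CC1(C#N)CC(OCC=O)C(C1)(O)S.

Molecular formula from the SMILES: C9H11NO4S.
DoU = (2C + 2 + N − H − X)/2 = (2·9 + 2 + 1 − 11 − 0)/2 = 10/2 = 5.
(Structurally: 1 ring(s) + 4 π bond(s) = 5.)

5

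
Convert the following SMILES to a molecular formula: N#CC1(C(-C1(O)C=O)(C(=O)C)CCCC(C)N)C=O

Heavy atoms from the SMILES: 13 C, 2 N, 4 O.
Implicit hydrogens by atom environment:
  5 × C: no H
  3 × C: 2 H each → 6
  3 × C: 1 H each → 3
  3 × O: no H
  2 × C: 3 H each → 6
  1 × N: 2 H
  1 × N: no H
  1 × O: 1 H
  Total hydrogens = 18.
Molecular formula: C13H18N2O4

C13H18N2O4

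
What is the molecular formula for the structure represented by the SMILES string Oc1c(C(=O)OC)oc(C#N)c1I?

C7H4INO4

Heavy atoms from the SMILES: 7 C, 1 I, 1 N, 4 O.
Implicit hydrogens by atom environment:
  4 × C (aromatic): no H
  2 × C: no H
  2 × O: no H
  1 × C: 3 H
  1 × I: no H
  1 × N: no H
  1 × O: 1 H
  1 × O (aromatic): no H
  Total hydrogens = 4.
Molecular formula: C7H4INO4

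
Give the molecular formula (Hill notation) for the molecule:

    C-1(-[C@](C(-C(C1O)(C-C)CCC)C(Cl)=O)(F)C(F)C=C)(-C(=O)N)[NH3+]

C15H24ClF2N2O3+

Heavy atoms from the SMILES: 15 C, 1 Cl, 2 F, 2 N, 3 O.
Implicit hydrogens by atom environment:
  5 × C: no H
  4 × C: 2 H each → 8
  4 × C: 1 H each → 4
  2 × C: 3 H each → 6
  2 × F: no H
  2 × O: no H
  1 × Cl: no H
  1 × N (charge +1): 3 H
  1 × N: 2 H
  1 × O: 1 H
  Total hydrogens = 24.
Net charge +1.
Molecular formula: C15H24ClF2N2O3+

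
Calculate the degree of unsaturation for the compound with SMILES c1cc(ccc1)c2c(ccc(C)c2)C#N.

10

Molecular formula from the SMILES: C14H11N.
DoU = (2C + 2 + N − H − X)/2 = (2·14 + 2 + 1 − 11 − 0)/2 = 20/2 = 10.
(Structurally: 2 ring(s) + 8 π bond(s) = 10.)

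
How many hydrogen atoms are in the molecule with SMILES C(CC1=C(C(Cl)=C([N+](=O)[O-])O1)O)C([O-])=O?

Hydrogens are implicit in SMILES; fill each atom to its normal valence:
  4 × C (aromatic): no H
  2 × C: 2 H each → 4
  2 × O: no H
  2 × O (charge -1): no H
  1 × C: no H
  1 × Cl: no H
  1 × N (charge +1): no H
  1 × O: 1 H
  1 × O (aromatic): no H
  Total hydrogens = 5.

5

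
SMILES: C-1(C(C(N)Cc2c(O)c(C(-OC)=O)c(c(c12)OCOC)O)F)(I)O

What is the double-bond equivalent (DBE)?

Molecular formula from the SMILES: C14H17FINO7.
DoU = (2C + 2 + N − H − X)/2 = (2·14 + 2 + 1 − 17 − 2)/2 = 12/2 = 6.
(Structurally: 2 ring(s) + 4 π bond(s) = 6.)

6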